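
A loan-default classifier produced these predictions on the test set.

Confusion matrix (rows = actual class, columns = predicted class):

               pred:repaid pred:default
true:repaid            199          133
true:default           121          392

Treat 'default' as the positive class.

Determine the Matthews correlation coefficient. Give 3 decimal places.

0.366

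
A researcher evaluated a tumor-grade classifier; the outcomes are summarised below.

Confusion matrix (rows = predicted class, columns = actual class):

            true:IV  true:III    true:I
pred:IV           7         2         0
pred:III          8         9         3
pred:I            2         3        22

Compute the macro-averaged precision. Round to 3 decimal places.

0.681

Per-class precision (TP/(TP+FP)):
  IV: TP=7, FP=2+0=2 → 7/9 = 0.7778
  III: TP=9, FP=8+3=11 → 9/20 = 0.4500
  I: TP=22, FP=2+3=5 → 22/27 = 0.8148
Macro-precision = mean = (0.7778 + 0.4500 + 0.8148) / 3 = 0.681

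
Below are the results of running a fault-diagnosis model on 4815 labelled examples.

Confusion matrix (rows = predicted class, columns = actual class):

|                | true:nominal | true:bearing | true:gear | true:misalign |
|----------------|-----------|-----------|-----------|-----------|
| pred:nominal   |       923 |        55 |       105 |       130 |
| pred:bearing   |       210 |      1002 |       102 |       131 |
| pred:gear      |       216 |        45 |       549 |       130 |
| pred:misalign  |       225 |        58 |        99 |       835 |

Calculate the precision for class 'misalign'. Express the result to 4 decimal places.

0.6861

Take TP from the diagonal, FP from the rest of the 'misalign' prediction marginal, FN from the rest of the 'misalign' actual marginal.
precision = TP/(TP+FP).
misalign: TP=835, FP=225+58+99=382 → 835/1217 = 0.68611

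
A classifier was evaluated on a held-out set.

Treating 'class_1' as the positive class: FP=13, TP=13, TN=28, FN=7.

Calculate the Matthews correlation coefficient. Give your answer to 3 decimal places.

0.316

MCC = (TP·TN − FP·FN) / √((TP+FP)(TP+FN)(TN+FP)(TN+FN))
Numerator = 13·28 − 13·7 = 273
Denominator = √(26·20·41·35) = √746200 = 863.8287
MCC = 273 / 863.8287 = 0.316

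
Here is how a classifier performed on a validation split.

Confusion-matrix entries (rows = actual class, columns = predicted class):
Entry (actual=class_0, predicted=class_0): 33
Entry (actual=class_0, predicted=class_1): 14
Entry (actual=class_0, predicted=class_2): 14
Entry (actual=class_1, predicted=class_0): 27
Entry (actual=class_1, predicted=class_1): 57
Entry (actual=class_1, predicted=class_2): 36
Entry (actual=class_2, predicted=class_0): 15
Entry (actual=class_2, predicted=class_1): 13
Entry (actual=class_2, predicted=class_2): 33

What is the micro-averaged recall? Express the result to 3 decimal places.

Micro-averaging pools counts across classes: ΣTP=123, ΣFP=119, ΣFN=119.
Micro-recall = TP/(TP+FN) on pooled counts = 0.508 (equals overall accuracy in single-label multiclass).

0.508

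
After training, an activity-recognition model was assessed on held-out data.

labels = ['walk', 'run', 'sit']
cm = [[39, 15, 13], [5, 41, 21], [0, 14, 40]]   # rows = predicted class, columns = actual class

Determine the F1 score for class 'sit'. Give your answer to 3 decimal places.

One-vs-rest for 'sit': TP = diagonal; FP = other classes predicted 'sit'; FN = 'sit' predicted as other.
F1 score = 2·TP/(2·TP+FP+FN).
sit: TP=40, FP=0+14=14, FN=13+21=34 → 80/128 = 0.6250

0.625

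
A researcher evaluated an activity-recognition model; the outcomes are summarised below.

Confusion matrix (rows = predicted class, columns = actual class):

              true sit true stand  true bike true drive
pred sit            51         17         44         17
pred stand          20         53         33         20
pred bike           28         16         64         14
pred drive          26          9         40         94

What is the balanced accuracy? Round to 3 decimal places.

Balanced accuracy = mean of per-class recall.
  sit: recall = 51/125 = 0.4080
  stand: recall = 53/95 = 0.5579
  bike: recall = 64/181 = 0.3536
  drive: recall = 94/145 = 0.6483
Mean = (0.4080 + 0.5579 + 0.3536 + 0.6483) / 4 = 0.492

0.492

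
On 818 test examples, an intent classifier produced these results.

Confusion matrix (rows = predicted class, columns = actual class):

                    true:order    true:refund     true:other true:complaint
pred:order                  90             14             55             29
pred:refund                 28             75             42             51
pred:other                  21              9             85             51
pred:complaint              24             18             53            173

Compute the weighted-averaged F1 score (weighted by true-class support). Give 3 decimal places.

0.517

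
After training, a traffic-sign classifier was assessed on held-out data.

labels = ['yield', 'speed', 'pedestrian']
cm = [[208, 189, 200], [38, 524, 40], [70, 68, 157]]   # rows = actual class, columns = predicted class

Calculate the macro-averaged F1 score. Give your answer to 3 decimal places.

0.556

Per-class F1 score (2·TP/(2·TP+FP+FN)):
  yield: TP=208, FP=38+70=108, FN=189+200=389 → 416/913 = 0.4556
  speed: TP=524, FP=189+68=257, FN=38+40=78 → 1048/1383 = 0.7578
  pedestrian: TP=157, FP=200+40=240, FN=70+68=138 → 314/692 = 0.4538
Macro-F1 score = mean = (0.4556 + 0.7578 + 0.4538) / 3 = 0.556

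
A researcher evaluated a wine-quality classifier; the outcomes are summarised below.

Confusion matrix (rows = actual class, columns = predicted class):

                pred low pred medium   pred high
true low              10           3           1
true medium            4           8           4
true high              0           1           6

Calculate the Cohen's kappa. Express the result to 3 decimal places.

Observed agreement pₒ = trace/N = 24/37 = 0.6486
Expected agreement pₑ = Σ (rowᵢ·colᵢ)/N² = (14·14 + 16·12 + 7·11)/37² = 0.3397
κ = (pₒ − pₑ)/(1 − pₑ) = (0.6486 − 0.3397)/(1 − 0.3397) = 0.468

0.468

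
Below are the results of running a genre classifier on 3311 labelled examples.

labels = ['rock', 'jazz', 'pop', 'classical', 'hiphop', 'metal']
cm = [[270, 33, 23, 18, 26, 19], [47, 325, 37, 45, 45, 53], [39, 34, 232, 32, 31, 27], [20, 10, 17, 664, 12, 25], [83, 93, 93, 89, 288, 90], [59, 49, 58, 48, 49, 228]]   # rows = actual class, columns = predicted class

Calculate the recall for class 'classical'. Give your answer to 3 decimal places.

0.888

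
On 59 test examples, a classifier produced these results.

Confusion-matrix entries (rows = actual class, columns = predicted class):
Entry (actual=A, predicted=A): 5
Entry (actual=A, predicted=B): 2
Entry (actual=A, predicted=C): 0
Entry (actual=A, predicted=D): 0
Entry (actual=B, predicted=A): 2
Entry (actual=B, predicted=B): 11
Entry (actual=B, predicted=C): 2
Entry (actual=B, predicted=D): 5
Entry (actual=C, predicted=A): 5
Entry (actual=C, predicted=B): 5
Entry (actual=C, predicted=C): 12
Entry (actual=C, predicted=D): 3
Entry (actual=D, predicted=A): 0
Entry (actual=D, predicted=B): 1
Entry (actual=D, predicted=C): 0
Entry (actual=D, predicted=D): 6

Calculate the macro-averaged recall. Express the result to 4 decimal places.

0.6504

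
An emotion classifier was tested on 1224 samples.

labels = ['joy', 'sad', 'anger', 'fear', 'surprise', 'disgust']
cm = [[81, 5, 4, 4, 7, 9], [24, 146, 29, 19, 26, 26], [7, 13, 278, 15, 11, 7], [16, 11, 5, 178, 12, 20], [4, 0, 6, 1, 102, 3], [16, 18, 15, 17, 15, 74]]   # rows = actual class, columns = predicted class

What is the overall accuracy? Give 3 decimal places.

Accuracy = trace / total = (81+146+278+178+102+74=859) / 1224 = 859/1224 = 0.702

0.702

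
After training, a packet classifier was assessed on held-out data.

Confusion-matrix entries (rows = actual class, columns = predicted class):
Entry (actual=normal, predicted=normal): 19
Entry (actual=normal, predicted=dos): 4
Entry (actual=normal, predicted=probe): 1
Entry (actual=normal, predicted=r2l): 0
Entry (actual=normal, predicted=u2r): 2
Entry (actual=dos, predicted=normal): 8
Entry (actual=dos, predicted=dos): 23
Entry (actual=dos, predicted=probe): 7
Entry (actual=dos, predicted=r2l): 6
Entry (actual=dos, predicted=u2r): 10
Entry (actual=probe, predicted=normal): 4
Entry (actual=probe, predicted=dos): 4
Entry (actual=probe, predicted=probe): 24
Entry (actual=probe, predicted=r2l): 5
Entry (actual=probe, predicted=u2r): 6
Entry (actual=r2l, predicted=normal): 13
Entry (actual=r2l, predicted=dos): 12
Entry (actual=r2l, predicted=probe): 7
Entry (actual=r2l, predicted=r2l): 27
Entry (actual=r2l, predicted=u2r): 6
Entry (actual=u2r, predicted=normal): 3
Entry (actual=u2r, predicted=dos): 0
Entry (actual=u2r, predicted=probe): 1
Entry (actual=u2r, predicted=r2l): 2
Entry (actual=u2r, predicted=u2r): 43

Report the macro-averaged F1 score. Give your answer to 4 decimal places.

Per-class F1 score (2·TP/(2·TP+FP+FN)):
  normal: TP=19, FP=8+4+13+3=28, FN=4+1+0+2=7 → 38/73 = 0.52055
  dos: TP=23, FP=4+4+12+0=20, FN=8+7+6+10=31 → 46/97 = 0.47423
  probe: TP=24, FP=1+7+7+1=16, FN=4+4+5+6=19 → 48/83 = 0.57831
  r2l: TP=27, FP=0+6+5+2=13, FN=13+12+7+6=38 → 54/105 = 0.51429
  u2r: TP=43, FP=2+10+6+6=24, FN=3+0+1+2=6 → 86/116 = 0.74138
Macro-F1 score = mean = (0.52055 + 0.47423 + 0.57831 + 0.51429 + 0.74138) / 5 = 0.5658

0.5658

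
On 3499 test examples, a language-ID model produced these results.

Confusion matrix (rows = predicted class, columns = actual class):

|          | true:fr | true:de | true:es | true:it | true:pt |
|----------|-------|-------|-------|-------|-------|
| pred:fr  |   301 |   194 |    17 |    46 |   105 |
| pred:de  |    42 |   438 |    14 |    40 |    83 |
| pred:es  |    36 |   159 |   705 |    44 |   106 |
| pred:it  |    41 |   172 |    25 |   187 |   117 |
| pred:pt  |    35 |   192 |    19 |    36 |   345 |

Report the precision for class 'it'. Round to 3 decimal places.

Treat 'it' as positive and all other classes as negative.
precision = TP/(TP+FP).
it: TP=187, FP=41+172+25+117=355 → 187/542 = 0.3450

0.345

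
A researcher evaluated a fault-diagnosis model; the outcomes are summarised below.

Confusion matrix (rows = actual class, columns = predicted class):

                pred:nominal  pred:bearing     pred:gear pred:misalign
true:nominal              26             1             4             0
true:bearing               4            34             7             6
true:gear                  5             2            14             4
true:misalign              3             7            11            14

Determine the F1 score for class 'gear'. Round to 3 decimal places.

0.459

Treat 'gear' as positive and all other classes as negative.
F1 score = 2·TP/(2·TP+FP+FN).
gear: TP=14, FP=4+7+11=22, FN=5+2+4=11 → 28/61 = 0.4590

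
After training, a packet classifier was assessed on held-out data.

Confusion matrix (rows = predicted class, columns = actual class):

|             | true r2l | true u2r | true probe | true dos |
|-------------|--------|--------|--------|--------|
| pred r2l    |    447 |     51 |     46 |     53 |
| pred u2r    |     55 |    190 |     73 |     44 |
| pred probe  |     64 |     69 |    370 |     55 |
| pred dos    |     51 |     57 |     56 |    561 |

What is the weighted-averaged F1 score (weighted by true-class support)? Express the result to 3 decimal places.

0.699

Per-class F1 score (2·TP/(2·TP+FP+FN)):
  r2l: TP=447, FP=51+46+53=150, FN=55+64+51=170 → 894/1214 = 0.7364
  u2r: TP=190, FP=55+73+44=172, FN=51+69+57=177 → 380/729 = 0.5213
  probe: TP=370, FP=64+69+55=188, FN=46+73+56=175 → 740/1103 = 0.6709
  dos: TP=561, FP=51+57+56=164, FN=53+44+55=152 → 1122/1438 = 0.7803
Weighted-F1 score = Σ (supportᵢ/N)·F1 scoreᵢ with N=2242: (617/2242)·0.7364 + (367/2242)·0.5213 + (545/2242)·0.6709 + (713/2242)·0.7803 = 0.699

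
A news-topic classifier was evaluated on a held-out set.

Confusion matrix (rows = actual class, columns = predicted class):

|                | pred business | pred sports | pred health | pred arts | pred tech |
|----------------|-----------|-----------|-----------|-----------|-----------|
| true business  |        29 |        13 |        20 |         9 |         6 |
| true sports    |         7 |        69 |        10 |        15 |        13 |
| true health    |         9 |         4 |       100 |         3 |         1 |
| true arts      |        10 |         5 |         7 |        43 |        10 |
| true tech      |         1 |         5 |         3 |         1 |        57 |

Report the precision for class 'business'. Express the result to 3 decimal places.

Take TP from the diagonal, FP from the rest of the 'business' prediction marginal, FN from the rest of the 'business' actual marginal.
precision = TP/(TP+FP).
business: TP=29, FP=7+9+10+1=27 → 29/56 = 0.5179

0.518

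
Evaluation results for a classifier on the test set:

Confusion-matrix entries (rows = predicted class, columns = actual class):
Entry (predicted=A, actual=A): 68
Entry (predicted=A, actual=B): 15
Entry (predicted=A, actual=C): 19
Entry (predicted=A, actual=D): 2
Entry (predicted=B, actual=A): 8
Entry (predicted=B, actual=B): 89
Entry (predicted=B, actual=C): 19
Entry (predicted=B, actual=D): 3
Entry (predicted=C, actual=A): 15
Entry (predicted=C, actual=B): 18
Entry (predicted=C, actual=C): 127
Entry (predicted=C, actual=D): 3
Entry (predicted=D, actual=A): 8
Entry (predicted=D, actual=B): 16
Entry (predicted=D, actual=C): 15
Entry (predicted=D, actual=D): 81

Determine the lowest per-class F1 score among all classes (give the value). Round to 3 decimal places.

0.670

Per-class F1 score (2·TP/(2·TP+FP+FN)):
  A: TP=68, FP=15+19+2=36, FN=8+15+8=31 → 136/203 = 0.6700
  B: TP=89, FP=8+19+3=30, FN=15+18+16=49 → 178/257 = 0.6926
  C: TP=127, FP=15+18+3=36, FN=19+19+15=53 → 254/343 = 0.7405
  D: TP=81, FP=8+16+15=39, FN=2+3+3=8 → 162/209 = 0.7751
Lowest is class 'A' with F1 score = 0.670.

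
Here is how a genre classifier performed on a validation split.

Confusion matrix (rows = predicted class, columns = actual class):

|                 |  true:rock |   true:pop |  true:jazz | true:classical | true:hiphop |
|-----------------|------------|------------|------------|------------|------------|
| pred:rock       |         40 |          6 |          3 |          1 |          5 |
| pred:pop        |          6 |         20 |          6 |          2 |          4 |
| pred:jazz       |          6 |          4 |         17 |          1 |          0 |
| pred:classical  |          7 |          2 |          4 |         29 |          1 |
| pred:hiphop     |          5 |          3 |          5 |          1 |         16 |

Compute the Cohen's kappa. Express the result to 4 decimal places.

0.5275

Observed agreement pₒ = trace/N = 122/194 = 0.62887
Expected agreement pₑ = Σ (rowᵢ·colᵢ)/N² = (64·55 + 35·38 + 35·28 + 34·43 + 26·30)/194² = 0.21448
κ = (pₒ − pₑ)/(1 − pₑ) = (0.62887 − 0.21448)/(1 − 0.21448) = 0.5275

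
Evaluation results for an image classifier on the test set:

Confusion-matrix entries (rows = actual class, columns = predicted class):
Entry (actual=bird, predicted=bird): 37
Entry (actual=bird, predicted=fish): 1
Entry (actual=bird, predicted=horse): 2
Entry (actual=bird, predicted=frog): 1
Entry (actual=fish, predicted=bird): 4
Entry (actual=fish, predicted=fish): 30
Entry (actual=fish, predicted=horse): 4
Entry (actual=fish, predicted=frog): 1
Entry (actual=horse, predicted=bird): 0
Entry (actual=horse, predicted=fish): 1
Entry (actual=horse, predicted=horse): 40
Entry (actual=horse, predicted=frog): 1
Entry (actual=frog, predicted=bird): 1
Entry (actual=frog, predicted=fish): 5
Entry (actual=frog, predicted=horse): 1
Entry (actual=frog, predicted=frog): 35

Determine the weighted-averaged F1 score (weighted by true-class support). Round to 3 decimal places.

0.865

Per-class F1 score (2·TP/(2·TP+FP+FN)):
  bird: TP=37, FP=4+0+1=5, FN=1+2+1=4 → 74/83 = 0.8916
  fish: TP=30, FP=1+1+5=7, FN=4+4+1=9 → 60/76 = 0.7895
  horse: TP=40, FP=2+4+1=7, FN=0+1+1=2 → 80/89 = 0.8989
  frog: TP=35, FP=1+1+1=3, FN=1+5+1=7 → 70/80 = 0.8750
Weighted-F1 score = Σ (supportᵢ/N)·F1 scoreᵢ with N=164: (41/164)·0.8916 + (39/164)·0.7895 + (42/164)·0.8989 + (42/164)·0.8750 = 0.865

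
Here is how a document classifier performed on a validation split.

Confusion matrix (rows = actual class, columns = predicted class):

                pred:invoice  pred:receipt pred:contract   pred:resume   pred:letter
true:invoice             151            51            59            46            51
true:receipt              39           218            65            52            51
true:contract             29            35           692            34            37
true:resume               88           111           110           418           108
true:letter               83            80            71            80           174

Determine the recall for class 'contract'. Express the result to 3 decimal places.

0.837

One-vs-rest for 'contract': TP = diagonal; FP = other classes predicted 'contract'; FN = 'contract' predicted as other.
recall = TP/(TP+FN).
contract: TP=692, FN=29+35+34+37=135 → 692/827 = 0.8368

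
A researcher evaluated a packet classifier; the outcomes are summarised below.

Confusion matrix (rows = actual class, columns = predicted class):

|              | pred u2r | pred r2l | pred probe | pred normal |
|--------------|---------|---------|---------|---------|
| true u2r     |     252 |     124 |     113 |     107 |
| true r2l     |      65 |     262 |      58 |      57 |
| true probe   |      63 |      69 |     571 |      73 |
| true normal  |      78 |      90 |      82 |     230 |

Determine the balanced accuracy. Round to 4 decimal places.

Balanced accuracy = mean of per-class recall.
  u2r: recall = 252/596 = 0.42282
  r2l: recall = 262/442 = 0.59276
  probe: recall = 571/776 = 0.73582
  normal: recall = 230/480 = 0.47917
Mean = (0.42282 + 0.59276 + 0.73582 + 0.47917) / 4 = 0.5576

0.5576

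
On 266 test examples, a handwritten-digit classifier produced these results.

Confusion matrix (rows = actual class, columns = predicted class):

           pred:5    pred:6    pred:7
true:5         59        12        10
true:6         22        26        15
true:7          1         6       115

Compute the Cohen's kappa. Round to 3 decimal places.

Observed agreement pₒ = trace/N = 200/266 = 0.7519
Expected agreement pₑ = Σ (rowᵢ·colᵢ)/N² = (81·82 + 63·44 + 122·140)/266² = 0.3744
κ = (pₒ − pₑ)/(1 − pₑ) = (0.7519 − 0.3744)/(1 − 0.3744) = 0.603

0.603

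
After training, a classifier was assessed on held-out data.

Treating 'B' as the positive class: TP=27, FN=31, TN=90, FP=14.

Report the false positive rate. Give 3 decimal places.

FPR = FP/(FP+TN) = 14/(14+90) = 0.135

0.135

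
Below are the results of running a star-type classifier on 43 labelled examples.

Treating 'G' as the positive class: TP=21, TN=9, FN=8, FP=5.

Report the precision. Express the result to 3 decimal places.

0.808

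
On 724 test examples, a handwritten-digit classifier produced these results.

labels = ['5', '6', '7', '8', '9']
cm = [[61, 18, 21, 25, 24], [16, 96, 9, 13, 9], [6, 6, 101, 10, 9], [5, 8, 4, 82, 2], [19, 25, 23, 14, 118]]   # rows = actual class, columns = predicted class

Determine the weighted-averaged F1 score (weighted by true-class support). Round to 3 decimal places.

Per-class F1 score (2·TP/(2·TP+FP+FN)):
  5: TP=61, FP=16+6+5+19=46, FN=18+21+25+24=88 → 122/256 = 0.4766
  6: TP=96, FP=18+6+8+25=57, FN=16+9+13+9=47 → 192/296 = 0.6486
  7: TP=101, FP=21+9+4+23=57, FN=6+6+10+9=31 → 202/290 = 0.6966
  8: TP=82, FP=25+13+10+14=62, FN=5+8+4+2=19 → 164/245 = 0.6694
  9: TP=118, FP=24+9+9+2=44, FN=19+25+23+14=81 → 236/361 = 0.6537
Weighted-F1 score = Σ (supportᵢ/N)·F1 scoreᵢ with N=724: (149/724)·0.4766 + (143/724)·0.6486 + (132/724)·0.6966 + (101/724)·0.6694 + (199/724)·0.6537 = 0.626

0.626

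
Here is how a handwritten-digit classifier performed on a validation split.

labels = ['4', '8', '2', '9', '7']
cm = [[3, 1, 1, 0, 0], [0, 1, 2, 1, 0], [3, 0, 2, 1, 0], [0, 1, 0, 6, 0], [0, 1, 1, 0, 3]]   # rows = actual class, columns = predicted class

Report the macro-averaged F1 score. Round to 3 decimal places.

Per-class F1 score (2·TP/(2·TP+FP+FN)):
  4: TP=3, FP=0+3+0+0=3, FN=1+1+0+0=2 → 6/11 = 0.5455
  8: TP=1, FP=1+0+1+1=3, FN=0+2+1+0=3 → 2/8 = 0.2500
  2: TP=2, FP=1+2+0+1=4, FN=3+0+1+0=4 → 4/12 = 0.3333
  9: TP=6, FP=0+1+1+0=2, FN=0+1+0+0=1 → 12/15 = 0.8000
  7: TP=3, FP=0+0+0+0=0, FN=0+1+1+0=2 → 6/8 = 0.7500
Macro-F1 score = mean = (0.5455 + 0.2500 + 0.3333 + 0.8000 + 0.7500) / 5 = 0.536

0.536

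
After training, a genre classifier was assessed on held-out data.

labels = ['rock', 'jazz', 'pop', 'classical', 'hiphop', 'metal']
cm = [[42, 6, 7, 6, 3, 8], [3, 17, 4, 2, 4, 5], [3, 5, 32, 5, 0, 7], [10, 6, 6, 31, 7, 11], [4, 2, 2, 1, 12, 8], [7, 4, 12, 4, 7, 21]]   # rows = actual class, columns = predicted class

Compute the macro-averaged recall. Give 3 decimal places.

Per-class recall (TP/(TP+FN)):
  rock: TP=42, FN=6+7+6+3+8=30 → 42/72 = 0.5833
  jazz: TP=17, FN=3+4+2+4+5=18 → 17/35 = 0.4857
  pop: TP=32, FN=3+5+5+0+7=20 → 32/52 = 0.6154
  classical: TP=31, FN=10+6+6+7+11=40 → 31/71 = 0.4366
  hiphop: TP=12, FN=4+2+2+1+8=17 → 12/29 = 0.4138
  metal: TP=21, FN=7+4+12+4+7=34 → 21/55 = 0.3818
Macro-recall = mean = (0.5833 + 0.4857 + 0.6154 + 0.4366 + 0.4138 + 0.3818) / 6 = 0.486

0.486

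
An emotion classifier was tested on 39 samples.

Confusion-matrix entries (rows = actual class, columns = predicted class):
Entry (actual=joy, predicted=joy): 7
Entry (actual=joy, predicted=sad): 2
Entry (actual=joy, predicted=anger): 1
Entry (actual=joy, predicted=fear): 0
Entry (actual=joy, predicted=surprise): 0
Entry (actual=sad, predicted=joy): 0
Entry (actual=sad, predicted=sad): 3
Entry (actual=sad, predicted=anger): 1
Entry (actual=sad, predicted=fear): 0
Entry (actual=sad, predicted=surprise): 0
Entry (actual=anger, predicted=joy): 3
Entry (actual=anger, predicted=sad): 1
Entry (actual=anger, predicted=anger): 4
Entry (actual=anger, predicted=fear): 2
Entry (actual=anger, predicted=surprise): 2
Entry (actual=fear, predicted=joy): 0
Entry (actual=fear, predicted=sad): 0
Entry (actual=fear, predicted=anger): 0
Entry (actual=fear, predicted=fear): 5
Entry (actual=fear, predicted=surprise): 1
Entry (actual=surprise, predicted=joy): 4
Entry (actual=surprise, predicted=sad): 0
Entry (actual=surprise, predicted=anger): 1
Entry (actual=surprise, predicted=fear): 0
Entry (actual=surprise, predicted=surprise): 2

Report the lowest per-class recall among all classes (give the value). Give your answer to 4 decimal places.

0.2857

Per-class recall (TP/(TP+FN)):
  joy: TP=7, FN=2+1+0+0=3 → 7/10 = 0.70000
  sad: TP=3, FN=0+1+0+0=1 → 3/4 = 0.75000
  anger: TP=4, FN=3+1+2+2=8 → 4/12 = 0.33333
  fear: TP=5, FN=0+0+0+1=1 → 5/6 = 0.83333
  surprise: TP=2, FN=4+0+1+0=5 → 2/7 = 0.28571
Lowest is class 'surprise' with recall = 0.2857.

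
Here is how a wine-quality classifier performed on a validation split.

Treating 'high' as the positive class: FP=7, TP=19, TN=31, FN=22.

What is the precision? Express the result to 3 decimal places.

Precision = TP/(TP+FP) = 19/(19+7) = 19/26 = 0.731

0.731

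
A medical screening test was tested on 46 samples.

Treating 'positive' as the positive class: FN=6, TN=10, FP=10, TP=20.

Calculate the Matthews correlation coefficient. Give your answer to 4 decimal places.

MCC = (TP·TN − FP·FN) / √((TP+FP)(TP+FN)(TN+FP)(TN+FN))
Numerator = 20·10 − 10·6 = 140
Denominator = √(30·26·20·16) = √249600 = 499.5998
MCC = 140 / 499.5998 = 0.2802

0.2802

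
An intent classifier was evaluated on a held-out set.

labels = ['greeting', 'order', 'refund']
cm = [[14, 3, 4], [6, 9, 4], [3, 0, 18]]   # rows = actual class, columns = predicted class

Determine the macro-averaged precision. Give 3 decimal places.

Per-class precision (TP/(TP+FP)):
  greeting: TP=14, FP=6+3=9 → 14/23 = 0.6087
  order: TP=9, FP=3+0=3 → 9/12 = 0.7500
  refund: TP=18, FP=4+4=8 → 18/26 = 0.6923
Macro-precision = mean = (0.6087 + 0.7500 + 0.6923) / 3 = 0.684

0.684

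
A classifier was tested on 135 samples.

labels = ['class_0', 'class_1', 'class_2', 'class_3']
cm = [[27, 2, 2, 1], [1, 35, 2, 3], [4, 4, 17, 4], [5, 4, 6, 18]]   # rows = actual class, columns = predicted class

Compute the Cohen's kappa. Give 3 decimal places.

0.622

Observed agreement pₒ = trace/N = 97/135 = 0.7185
Expected agreement pₑ = Σ (rowᵢ·colᵢ)/N² = (32·37 + 41·45 + 29·27 + 33·26)/135² = 0.2562
κ = (pₒ − pₑ)/(1 − pₑ) = (0.7185 − 0.2562)/(1 − 0.2562) = 0.622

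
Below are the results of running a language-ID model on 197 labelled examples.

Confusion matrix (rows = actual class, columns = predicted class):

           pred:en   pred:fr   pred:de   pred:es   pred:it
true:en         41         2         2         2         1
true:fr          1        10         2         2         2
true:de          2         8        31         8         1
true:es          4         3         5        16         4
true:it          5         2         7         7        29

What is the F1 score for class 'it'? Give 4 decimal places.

0.6667

One-vs-rest for 'it': TP = diagonal; FP = other classes predicted 'it'; FN = 'it' predicted as other.
F1 score = 2·TP/(2·TP+FP+FN).
it: TP=29, FP=1+2+1+4=8, FN=5+2+7+7=21 → 58/87 = 0.66667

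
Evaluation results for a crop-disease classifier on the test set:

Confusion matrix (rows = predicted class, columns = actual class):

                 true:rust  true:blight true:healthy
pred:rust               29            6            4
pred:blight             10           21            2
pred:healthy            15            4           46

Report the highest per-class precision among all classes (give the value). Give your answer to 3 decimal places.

0.744

Per-class precision (TP/(TP+FP)):
  rust: TP=29, FP=6+4=10 → 29/39 = 0.7436
  blight: TP=21, FP=10+2=12 → 21/33 = 0.6364
  healthy: TP=46, FP=15+4=19 → 46/65 = 0.7077
Highest is class 'rust' with precision = 0.744.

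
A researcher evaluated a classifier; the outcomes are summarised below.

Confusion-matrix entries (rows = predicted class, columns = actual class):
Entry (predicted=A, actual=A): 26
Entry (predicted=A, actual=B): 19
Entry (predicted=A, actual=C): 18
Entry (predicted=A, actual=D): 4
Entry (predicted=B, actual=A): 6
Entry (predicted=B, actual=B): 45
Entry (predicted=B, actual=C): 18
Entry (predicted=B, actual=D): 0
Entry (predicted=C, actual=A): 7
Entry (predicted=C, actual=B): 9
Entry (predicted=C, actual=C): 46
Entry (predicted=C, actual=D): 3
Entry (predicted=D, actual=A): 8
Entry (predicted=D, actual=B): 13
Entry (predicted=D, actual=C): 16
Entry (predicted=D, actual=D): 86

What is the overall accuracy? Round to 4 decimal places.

0.6265

Accuracy = trace / total = (26+45+46+86=203) / 324 = 203/324 = 0.6265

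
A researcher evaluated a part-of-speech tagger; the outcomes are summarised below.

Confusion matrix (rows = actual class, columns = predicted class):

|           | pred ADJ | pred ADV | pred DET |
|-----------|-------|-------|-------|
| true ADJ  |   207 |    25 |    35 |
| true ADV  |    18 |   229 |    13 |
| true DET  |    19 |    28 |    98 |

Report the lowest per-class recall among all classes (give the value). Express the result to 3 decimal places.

0.676

Per-class recall (TP/(TP+FN)):
  ADJ: TP=207, FN=25+35=60 → 207/267 = 0.7753
  ADV: TP=229, FN=18+13=31 → 229/260 = 0.8808
  DET: TP=98, FN=19+28=47 → 98/145 = 0.6759
Lowest is class 'DET' with recall = 0.676.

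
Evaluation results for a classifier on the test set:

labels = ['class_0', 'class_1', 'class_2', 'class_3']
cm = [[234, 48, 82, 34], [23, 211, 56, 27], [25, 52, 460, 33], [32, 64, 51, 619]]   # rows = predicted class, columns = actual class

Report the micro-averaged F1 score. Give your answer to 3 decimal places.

Micro-averaging pools counts across classes: ΣTP=1524, ΣFP=527, ΣFN=527.
Micro-F1 score = 2·TP/(2·TP+FP+FN) on pooled counts = 0.743 (equals overall accuracy in single-label multiclass).

0.743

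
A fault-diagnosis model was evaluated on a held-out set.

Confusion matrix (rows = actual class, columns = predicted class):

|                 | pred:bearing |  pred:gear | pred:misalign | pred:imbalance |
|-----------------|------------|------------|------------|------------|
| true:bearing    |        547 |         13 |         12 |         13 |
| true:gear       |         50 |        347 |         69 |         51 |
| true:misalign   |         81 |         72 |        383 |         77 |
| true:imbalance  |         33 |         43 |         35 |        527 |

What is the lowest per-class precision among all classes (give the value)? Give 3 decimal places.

Per-class precision (TP/(TP+FP)):
  bearing: TP=547, FP=50+81+33=164 → 547/711 = 0.7693
  gear: TP=347, FP=13+72+43=128 → 347/475 = 0.7305
  misalign: TP=383, FP=12+69+35=116 → 383/499 = 0.7675
  imbalance: TP=527, FP=13+51+77=141 → 527/668 = 0.7889
Lowest is class 'gear' with precision = 0.731.

0.731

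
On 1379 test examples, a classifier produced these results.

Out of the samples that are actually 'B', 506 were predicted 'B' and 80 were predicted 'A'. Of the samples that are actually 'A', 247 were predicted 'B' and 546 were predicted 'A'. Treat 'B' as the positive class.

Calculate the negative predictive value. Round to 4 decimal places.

NPV = TN/(TN+FN) = 546/(546+80) = 0.8722

0.8722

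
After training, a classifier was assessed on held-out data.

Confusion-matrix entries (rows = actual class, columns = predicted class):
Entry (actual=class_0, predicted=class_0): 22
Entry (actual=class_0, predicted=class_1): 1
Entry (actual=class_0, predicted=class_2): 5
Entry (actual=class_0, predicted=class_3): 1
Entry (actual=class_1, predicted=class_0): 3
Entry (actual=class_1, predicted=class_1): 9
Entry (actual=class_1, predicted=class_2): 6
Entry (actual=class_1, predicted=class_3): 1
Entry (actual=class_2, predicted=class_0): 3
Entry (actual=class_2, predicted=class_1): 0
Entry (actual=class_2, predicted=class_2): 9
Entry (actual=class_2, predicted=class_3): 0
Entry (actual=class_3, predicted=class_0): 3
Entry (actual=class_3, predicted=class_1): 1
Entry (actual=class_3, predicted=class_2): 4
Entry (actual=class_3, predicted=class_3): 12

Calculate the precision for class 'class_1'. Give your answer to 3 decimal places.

0.818

One-vs-rest for 'class_1': TP = diagonal; FP = other classes predicted 'class_1'; FN = 'class_1' predicted as other.
precision = TP/(TP+FP).
class_1: TP=9, FP=1+0+1=2 → 9/11 = 0.8182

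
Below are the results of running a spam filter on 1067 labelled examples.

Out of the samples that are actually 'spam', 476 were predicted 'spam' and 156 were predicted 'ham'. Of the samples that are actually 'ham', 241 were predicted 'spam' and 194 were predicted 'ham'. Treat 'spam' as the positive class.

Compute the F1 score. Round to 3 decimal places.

0.706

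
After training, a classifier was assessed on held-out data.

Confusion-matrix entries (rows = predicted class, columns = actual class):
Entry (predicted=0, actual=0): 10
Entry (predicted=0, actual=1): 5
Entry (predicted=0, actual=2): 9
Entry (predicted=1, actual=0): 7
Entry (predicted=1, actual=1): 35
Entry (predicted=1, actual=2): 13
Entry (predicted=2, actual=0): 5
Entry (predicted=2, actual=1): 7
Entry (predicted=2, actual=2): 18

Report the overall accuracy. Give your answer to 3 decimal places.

Accuracy = trace / total = (10+35+18=63) / 109 = 63/109 = 0.578

0.578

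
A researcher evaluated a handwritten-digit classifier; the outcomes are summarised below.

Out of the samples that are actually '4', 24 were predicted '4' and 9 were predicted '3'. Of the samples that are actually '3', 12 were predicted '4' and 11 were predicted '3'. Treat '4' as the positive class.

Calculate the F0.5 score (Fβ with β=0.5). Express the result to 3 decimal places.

0.678

Fβ = (1+β²)·TP / ((1+β²)·TP + β²·FN + FP), with β²=1/4
= 1.25·24 / (1.25·24 + 0.25·9 + 12) = 0.678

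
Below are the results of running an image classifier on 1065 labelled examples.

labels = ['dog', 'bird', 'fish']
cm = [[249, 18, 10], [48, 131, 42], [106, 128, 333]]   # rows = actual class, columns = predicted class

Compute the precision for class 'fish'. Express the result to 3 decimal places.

0.865

Treat 'fish' as positive and all other classes as negative.
precision = TP/(TP+FP).
fish: TP=333, FP=10+42=52 → 333/385 = 0.8649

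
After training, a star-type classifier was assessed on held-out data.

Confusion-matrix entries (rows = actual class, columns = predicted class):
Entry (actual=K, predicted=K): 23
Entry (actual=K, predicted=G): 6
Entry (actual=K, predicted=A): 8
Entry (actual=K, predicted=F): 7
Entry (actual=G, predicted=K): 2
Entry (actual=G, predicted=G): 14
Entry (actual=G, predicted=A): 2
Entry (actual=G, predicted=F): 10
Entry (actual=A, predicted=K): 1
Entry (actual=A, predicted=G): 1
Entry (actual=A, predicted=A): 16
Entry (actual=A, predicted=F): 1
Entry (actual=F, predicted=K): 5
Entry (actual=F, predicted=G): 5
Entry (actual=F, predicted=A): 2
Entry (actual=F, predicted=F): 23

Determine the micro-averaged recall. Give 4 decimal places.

Micro-averaging pools counts across classes: ΣTP=76, ΣFP=50, ΣFN=50.
Micro-recall = TP/(TP+FN) on pooled counts = 0.6032 (equals overall accuracy in single-label multiclass).

0.6032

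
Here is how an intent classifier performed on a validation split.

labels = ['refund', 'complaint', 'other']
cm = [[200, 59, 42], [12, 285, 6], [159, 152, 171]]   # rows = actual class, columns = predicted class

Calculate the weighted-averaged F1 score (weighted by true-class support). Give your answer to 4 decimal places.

Per-class F1 score (2·TP/(2·TP+FP+FN)):
  refund: TP=200, FP=12+159=171, FN=59+42=101 → 400/672 = 0.59524
  complaint: TP=285, FP=59+152=211, FN=12+6=18 → 570/799 = 0.71339
  other: TP=171, FP=42+6=48, FN=159+152=311 → 342/701 = 0.48787
Weighted-F1 score = Σ (supportᵢ/N)·F1 scoreᵢ with N=1086: (301/1086)·0.59524 + (303/1086)·0.71339 + (482/1086)·0.48787 = 0.5806

0.5806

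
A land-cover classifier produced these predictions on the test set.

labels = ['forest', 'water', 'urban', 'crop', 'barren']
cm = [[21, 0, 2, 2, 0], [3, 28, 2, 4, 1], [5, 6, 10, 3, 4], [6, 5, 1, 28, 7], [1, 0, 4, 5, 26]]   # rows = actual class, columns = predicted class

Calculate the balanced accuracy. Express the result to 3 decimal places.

0.650

Balanced accuracy = mean of per-class recall.
  forest: recall = 21/25 = 0.8400
  water: recall = 28/38 = 0.7368
  urban: recall = 10/28 = 0.3571
  crop: recall = 28/47 = 0.5957
  barren: recall = 26/36 = 0.7222
Mean = (0.8400 + 0.7368 + 0.3571 + 0.5957 + 0.7222) / 5 = 0.650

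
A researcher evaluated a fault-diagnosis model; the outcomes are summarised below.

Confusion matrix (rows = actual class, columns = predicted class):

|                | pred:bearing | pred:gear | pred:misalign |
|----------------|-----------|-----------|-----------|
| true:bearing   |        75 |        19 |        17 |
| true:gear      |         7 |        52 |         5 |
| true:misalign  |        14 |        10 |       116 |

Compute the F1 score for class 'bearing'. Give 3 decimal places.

One-vs-rest for 'bearing': TP = diagonal; FP = other classes predicted 'bearing'; FN = 'bearing' predicted as other.
F1 score = 2·TP/(2·TP+FP+FN).
bearing: TP=75, FP=7+14=21, FN=19+17=36 → 150/207 = 0.7246

0.725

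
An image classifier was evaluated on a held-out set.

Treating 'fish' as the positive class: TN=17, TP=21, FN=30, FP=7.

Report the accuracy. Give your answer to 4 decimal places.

Accuracy = (TP+TN)/N = (21+17)/75 = 0.5067

0.5067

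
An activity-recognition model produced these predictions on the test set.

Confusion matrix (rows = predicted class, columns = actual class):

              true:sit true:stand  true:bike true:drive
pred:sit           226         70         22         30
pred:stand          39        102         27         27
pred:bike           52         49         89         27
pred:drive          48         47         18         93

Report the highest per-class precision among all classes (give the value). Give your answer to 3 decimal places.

0.649

Per-class precision (TP/(TP+FP)):
  sit: TP=226, FP=70+22+30=122 → 226/348 = 0.6494
  stand: TP=102, FP=39+27+27=93 → 102/195 = 0.5231
  bike: TP=89, FP=52+49+27=128 → 89/217 = 0.4101
  drive: TP=93, FP=48+47+18=113 → 93/206 = 0.4515
Highest is class 'sit' with precision = 0.649.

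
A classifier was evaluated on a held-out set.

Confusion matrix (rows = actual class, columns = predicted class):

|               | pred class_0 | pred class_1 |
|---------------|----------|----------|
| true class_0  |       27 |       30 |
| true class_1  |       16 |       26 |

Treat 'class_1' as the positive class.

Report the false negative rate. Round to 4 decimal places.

FNR = FN/(FN+TP) = 16/(16+26) = 0.3810

0.3810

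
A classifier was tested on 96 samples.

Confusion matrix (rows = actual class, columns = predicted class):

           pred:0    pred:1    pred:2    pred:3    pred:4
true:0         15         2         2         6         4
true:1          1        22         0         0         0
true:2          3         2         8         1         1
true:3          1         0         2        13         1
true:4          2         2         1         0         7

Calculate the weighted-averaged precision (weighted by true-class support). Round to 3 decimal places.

0.673

Per-class precision (TP/(TP+FP)):
  0: TP=15, FP=1+3+1+2=7 → 15/22 = 0.6818
  1: TP=22, FP=2+2+0+2=6 → 22/28 = 0.7857
  2: TP=8, FP=2+0+2+1=5 → 8/13 = 0.6154
  3: TP=13, FP=6+0+1+0=7 → 13/20 = 0.6500
  4: TP=7, FP=4+0+1+1=6 → 7/13 = 0.5385
Weighted-precision = Σ (supportᵢ/N)·precisionᵢ with N=96: (29/96)·0.6818 + (23/96)·0.7857 + (15/96)·0.6154 + (17/96)·0.6500 + (12/96)·0.5385 = 0.673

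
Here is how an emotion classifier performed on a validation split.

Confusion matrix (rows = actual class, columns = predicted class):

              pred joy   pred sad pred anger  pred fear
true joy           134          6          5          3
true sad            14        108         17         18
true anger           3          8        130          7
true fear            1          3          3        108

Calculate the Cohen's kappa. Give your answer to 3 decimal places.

Observed agreement pₒ = trace/N = 480/568 = 0.8451
Expected agreement pₑ = Σ (rowᵢ·colᵢ)/N² = (148·152 + 157·125 + 148·155 + 115·136)/568² = 0.2501
κ = (pₒ − pₑ)/(1 − pₑ) = (0.8451 − 0.2501)/(1 − 0.2501) = 0.793

0.793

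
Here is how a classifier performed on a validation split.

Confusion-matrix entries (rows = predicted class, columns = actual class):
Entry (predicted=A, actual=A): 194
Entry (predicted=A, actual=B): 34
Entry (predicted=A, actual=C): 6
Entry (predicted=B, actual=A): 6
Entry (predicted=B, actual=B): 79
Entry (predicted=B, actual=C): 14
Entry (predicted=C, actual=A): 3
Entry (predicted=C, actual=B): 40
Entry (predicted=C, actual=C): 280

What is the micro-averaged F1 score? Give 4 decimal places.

0.8430

Micro-averaging pools counts across classes: ΣTP=553, ΣFP=103, ΣFN=103.
Micro-F1 score = 2·TP/(2·TP+FP+FN) on pooled counts = 0.8430 (equals overall accuracy in single-label multiclass).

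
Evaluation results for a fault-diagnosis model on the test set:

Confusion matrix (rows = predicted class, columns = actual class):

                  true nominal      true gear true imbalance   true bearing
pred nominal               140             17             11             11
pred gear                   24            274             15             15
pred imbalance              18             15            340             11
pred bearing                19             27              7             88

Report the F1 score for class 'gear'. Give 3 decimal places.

0.829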